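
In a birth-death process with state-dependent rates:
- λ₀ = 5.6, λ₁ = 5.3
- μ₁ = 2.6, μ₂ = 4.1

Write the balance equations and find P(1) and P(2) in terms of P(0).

Balance equations:
State 0: λ₀P₀ = μ₁P₁ → P₁ = (λ₀/μ₁)P₀ = (5.6/2.6)P₀ = 2.1538P₀
State 1: P₂ = (λ₀λ₁)/(μ₁μ₂)P₀ = (5.6×5.3)/(2.6×4.1)P₀ = 2.7842P₀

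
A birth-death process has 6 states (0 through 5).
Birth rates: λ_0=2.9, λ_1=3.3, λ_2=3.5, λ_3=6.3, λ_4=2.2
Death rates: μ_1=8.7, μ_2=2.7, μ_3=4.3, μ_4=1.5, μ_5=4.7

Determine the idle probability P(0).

Ratios P(n)/P(0) = (λ₀···λₙ₋₁)/(μ₁···μₙ):
P(1)/P(0) = (2.9)/(8.7) = 0.3333
P(2)/P(0) = (2.9×3.3)/(8.7×2.7) = 0.4074
P(3)/P(0) = (2.9×3.3×3.5)/(8.7×2.7×4.3) = 0.3316
P(4)/P(0) = (2.9×3.3×3.5×6.3)/(8.7×2.7×4.3×1.5) = 1.3928
P(5)/P(0) = (2.9×3.3×3.5×6.3×2.2)/(8.7×2.7×4.3×1.5×4.7) = 0.6519

Normalization: ∑ P(n) = 1
P(0) × (1.0000 + 0.3333 + 0.4074 + 0.3316 + 1.3928 + 0.6519) = 1
P(0) × 4.1170 = 1
P(0) = 1/4.1170 = 0.2429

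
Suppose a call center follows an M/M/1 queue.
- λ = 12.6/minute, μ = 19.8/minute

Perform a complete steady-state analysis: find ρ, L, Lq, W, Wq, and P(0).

Step 1: ρ = λ/μ = 12.6/19.8 = 0.6364
Step 2: L = λ/(μ-λ) = 12.6/7.20 = 1.7500
Step 3: Lq = λ²/(μ(μ-λ)) = 158.76/(19.8×7.20) = 1.1136
Step 4: W = 1/(μ-λ) = 1/7.20 = 0.13889
Step 5: Wq = λ/(μ(μ-λ)) = 12.6/(19.8×7.20) = 0.08838
Step 6: P(0) = 1-ρ = 0.3636
Verify: L = λW = 12.6×0.13889 = 1.7500 ✔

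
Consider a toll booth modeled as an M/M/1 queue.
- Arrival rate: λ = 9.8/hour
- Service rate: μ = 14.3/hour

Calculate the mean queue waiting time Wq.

First, compute utilization: ρ = λ/μ = 9.8/14.3 = 0.6853
For M/M/1: Wq = λ/(μ(μ-λ))
Wq = 9.8/(14.3 × (14.3-9.8))
Wq = 9.8/(14.3 × 4.50)
Wq = 0.1523 hours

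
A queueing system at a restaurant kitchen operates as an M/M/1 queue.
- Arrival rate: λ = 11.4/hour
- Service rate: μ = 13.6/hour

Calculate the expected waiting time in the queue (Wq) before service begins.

First, compute utilization: ρ = λ/μ = 11.4/13.6 = 0.8382
For M/M/1: Wq = λ/(μ(μ-λ))
Wq = 11.4/(13.6 × (13.6-11.4))
Wq = 11.4/(13.6 × 2.20)
Wq = 0.3810 hours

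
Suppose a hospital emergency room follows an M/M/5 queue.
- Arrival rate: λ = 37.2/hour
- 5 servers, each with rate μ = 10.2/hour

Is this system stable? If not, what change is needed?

Stability requires ρ = λ/(cμ) < 1
ρ = 37.2/(5 × 10.2) = 37.2/51.00 = 0.7294
Since 0.7294 < 1, the system is STABLE.
The servers are busy 72.94% of the time.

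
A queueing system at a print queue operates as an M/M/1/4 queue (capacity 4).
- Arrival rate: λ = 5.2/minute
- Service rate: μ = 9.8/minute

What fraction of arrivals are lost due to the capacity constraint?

ρ = λ/μ = 5.2/9.8 = 0.5306
P₀ = (1-ρ)/(1-ρ^(K+1)) = (1-0.5306)/(1-0.5306^5) = 0.4694/0.9579 = 0.4900
P_K = P₀×ρ^K = 0.4900 × 0.5306^4 = 0.4900 × 0.07926 = 0.03884
Blocking probability = 3.88%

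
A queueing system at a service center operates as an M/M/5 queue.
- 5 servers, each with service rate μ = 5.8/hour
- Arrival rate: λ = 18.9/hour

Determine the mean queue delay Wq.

Traffic intensity: ρ = λ/(cμ) = 18.9/(5×5.8) = 0.6517
Since ρ = 0.6517 < 1, system is stable.
Offered load a = λ/μ = cρ = 18.9/5.8 = 3.2586
P₀ = [ Σₙ₌₀^4 aⁿ/n! + a^5/(5!(1-ρ)) ]⁻¹
Σ = a^0/0! + a^1/1! + a^2/2! + a^3/3! + a^4/4! = 1.0000 + 3.2586 + 5.3093 + 5.7670 + 4.6981 = 20.0330
a^5/(5!(1-ρ)) = 367.4253/(120 × 0.348276) = 8.7915
P₀ = 1/(20.0330 + 8.7915) = 0.03469
Lq = P₀·a^5·ρ / (5!(1-ρ)²) = 0.03469 × 367.4253 × 0.6517 / (120 × 0.1213) = 0.5707
Wq = Lq/λ = 0.5707/18.9 = 0.03020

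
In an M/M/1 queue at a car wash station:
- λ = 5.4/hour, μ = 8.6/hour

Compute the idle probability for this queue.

ρ = λ/μ = 5.4/8.6 = 0.6279
P(0) = 1 - ρ = 1 - 0.6279 = 0.3721
The server is idle 37.21% of the time.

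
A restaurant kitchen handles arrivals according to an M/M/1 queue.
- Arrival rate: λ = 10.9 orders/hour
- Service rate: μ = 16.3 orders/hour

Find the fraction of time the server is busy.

Server utilization: ρ = λ/μ
ρ = 10.9/16.3 = 0.6687
The server is busy 66.87% of the time.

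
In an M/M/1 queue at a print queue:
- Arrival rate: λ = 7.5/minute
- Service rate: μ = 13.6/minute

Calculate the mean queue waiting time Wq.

First, compute utilization: ρ = λ/μ = 7.5/13.6 = 0.5515
For M/M/1: Wq = λ/(μ(μ-λ))
Wq = 7.5/(13.6 × (13.6-7.5))
Wq = 7.5/(13.6 × 6.10)
Wq = 0.09041 minutes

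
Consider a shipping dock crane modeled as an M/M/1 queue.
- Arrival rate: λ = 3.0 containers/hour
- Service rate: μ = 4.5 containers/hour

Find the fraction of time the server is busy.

Server utilization: ρ = λ/μ
ρ = 3.0/4.5 = 0.6667
The server is busy 66.67% of the time.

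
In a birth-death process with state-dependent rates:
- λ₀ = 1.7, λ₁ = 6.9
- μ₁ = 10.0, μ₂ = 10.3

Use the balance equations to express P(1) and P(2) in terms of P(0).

Balance equations:
State 0: λ₀P₀ = μ₁P₁ → P₁ = (λ₀/μ₁)P₀ = (1.7/10.0)P₀ = 0.1700P₀
State 1: P₂ = (λ₀λ₁)/(μ₁μ₂)P₀ = (1.7×6.9)/(10.0×10.3)P₀ = 0.1139P₀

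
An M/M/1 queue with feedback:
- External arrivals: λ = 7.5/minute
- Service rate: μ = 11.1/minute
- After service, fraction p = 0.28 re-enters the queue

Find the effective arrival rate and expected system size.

Effective arrival rate: λ_eff = λ/(1-p) = 7.5/(1-0.28) = 7.5/0.72 = 10.4166667
ρ = λ_eff/μ = 10.4166667/11.1 = 0.9384384
L = ρ/(1-ρ) = 0.9384384/(1-0.9384384) = 15.2439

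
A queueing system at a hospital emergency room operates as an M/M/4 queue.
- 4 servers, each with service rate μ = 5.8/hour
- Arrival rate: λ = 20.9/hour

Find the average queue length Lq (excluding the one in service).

Traffic intensity: ρ = λ/(cμ) = 20.9/(4×5.8) = 0.9009
Since ρ = 0.9009 < 1, system is stable.
Offered load a = λ/μ = cρ = 20.9/5.8 = 3.6034
P₀ = [ Σₙ₌₀^3 aⁿ/n! + a^4/(4!(1-ρ)) ]⁻¹
Σ = a^0/0! + a^1/1! + a^2/2! + a^3/3! = 1.0000 + 3.6034 + 6.4924 + 7.7984 = 18.8942
a^4/(4!(1-ρ)) = 168.6061/(24 × 0.099138) = 70.8634
P₀ = 1/(18.8942 + 70.8634) = 0.01114
Lq = P₀·a^4·ρ / (4!(1-ρ)²) = 0.011141 × 168.6061 × 0.90086 / (24 × 0.0098283) = 7.1741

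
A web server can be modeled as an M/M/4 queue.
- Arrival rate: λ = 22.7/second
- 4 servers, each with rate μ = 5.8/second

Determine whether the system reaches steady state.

Stability requires ρ = λ/(cμ) < 1
ρ = 22.7/(4 × 5.8) = 22.7/23.20 = 0.9784
Since 0.9784 < 1, the system is STABLE.
The servers are busy 97.84% of the time.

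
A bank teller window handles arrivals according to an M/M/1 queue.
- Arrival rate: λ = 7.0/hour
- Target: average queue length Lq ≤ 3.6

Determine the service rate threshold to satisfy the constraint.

For M/M/1: Lq = λ²/(μ(μ-λ))
Need Lq ≤ 3.6, i.e. μ(μ-λ) ≥ λ²/3.6
μ² - 7.0μ - 49.00/3.6 ≥ 0  →  μ² - 7.0μ - 13.6111 ≥ 0
Quadratic formula (positive root): μ = [λ + √(λ² + 4×13.6111)]/2
Discriminant: 49.00 + 4×13.6111 = 103.4444, √103.4444 = 10.1708
μ ≥ (7.0 + 10.1708)/2 = 8.5854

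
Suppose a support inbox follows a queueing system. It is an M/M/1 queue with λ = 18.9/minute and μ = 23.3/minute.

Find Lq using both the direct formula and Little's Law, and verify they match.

Method 1 (direct): Lq = λ²/(μ(μ-λ)) = 357.21/(23.3 × 4.40) = 3.4843

Method 2 (Little's Law):
W = 1/(μ-λ) = 1/4.40 = 0.2272727
Wq = W - 1/μ = 0.2272727 - 0.04291845 = 0.184354
Lq = λWq = 18.9 × 0.184354 = 3.4843 ✔ (matches Method 1)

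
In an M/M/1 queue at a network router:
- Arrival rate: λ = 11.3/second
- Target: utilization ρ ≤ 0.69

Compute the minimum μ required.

ρ = λ/μ, so μ = λ/ρ
μ ≥ 11.3/0.69 = 16.3768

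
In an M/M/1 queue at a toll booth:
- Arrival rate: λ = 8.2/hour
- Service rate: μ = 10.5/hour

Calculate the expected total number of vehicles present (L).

ρ = λ/μ = 8.2/10.5 = 0.7810
For M/M/1: L = λ/(μ-λ)
L = 8.2/(10.5-8.2) = 8.2/2.30
L = 3.5652 vehicles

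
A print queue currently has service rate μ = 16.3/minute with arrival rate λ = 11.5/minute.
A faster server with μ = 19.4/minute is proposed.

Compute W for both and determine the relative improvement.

System 1: ρ₁ = 11.5/16.3 = 0.7055, W₁ = 1/(16.3-11.5) = 0.20833
System 2: ρ₂ = 11.5/19.4 = 0.5928, W₂ = 1/(19.4-11.5) = 0.12658
Improvement: (W₁-W₂)/W₁ = (0.20833-0.12658)/0.20833 = 39.24%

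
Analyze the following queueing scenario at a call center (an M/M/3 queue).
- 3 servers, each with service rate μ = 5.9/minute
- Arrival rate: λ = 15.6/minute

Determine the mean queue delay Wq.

Traffic intensity: ρ = λ/(cμ) = 15.6/(3×5.9) = 0.8814
Since ρ = 0.8814 < 1, system is stable.
Offered load a = λ/μ = cρ = 15.6/5.9 = 2.6441
P₀ = [ Σₙ₌₀^2 aⁿ/n! + a^3/(3!(1-ρ)) ]⁻¹
Σ = a^0/0! + a^1/1! + a^2/2! = 1.0000 + 2.6441 + 3.4955 = 7.1396
a^3/(3!(1-ρ)) = 18.4849/(6 × 0.118644) = 25.9669
P₀ = 1/(7.1396 + 25.9669) = 0.03021
Lq = P₀·a^3·ρ / (3!(1-ρ)²) = 0.0302055 × 18.4849 × 0.881356 / (6 × 0.0140764) = 5.8266
Wq = Lq/λ = 5.8266/15.6 = 0.3735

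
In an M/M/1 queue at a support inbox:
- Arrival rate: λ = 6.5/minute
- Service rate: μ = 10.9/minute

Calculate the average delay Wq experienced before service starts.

First, compute utilization: ρ = λ/μ = 6.5/10.9 = 0.5963
For M/M/1: Wq = λ/(μ(μ-λ))
Wq = 6.5/(10.9 × (10.9-6.5))
Wq = 6.5/(10.9 × 4.40)
Wq = 0.1355 minutes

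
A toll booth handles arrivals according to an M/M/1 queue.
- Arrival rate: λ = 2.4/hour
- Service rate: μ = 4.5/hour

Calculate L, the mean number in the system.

ρ = λ/μ = 2.4/4.5 = 0.5333
For M/M/1: L = λ/(μ-λ)
L = 2.4/(4.5-2.4) = 2.4/2.10
L = 1.1429 vehicles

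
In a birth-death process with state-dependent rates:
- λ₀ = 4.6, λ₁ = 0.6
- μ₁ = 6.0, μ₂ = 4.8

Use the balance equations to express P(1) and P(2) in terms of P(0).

Balance equations:
State 0: λ₀P₀ = μ₁P₁ → P₁ = (λ₀/μ₁)P₀ = (4.6/6.0)P₀ = 0.7667P₀
State 1: P₂ = (λ₀λ₁)/(μ₁μ₂)P₀ = (4.6×0.6)/(6.0×4.8)P₀ = 0.09583P₀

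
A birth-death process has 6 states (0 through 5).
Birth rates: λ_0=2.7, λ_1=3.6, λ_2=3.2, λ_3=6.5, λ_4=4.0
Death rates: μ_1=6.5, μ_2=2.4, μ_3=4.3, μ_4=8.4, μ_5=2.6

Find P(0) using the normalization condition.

Ratios P(n)/P(0) = (λ₀···λₙ₋₁)/(μ₁···μₙ):
P(1)/P(0) = (2.7)/(6.5) = 0.4154
P(2)/P(0) = (2.7×3.6)/(6.5×2.4) = 0.6231
P(3)/P(0) = (2.7×3.6×3.2)/(6.5×2.4×4.3) = 0.4637
P(4)/P(0) = (2.7×3.6×3.2×6.5)/(6.5×2.4×4.3×8.4) = 0.3588
P(5)/P(0) = (2.7×3.6×3.2×6.5×4.0)/(6.5×2.4×4.3×8.4×2.6) = 0.5520

Normalization: ∑ P(n) = 1
P(0) × (1.0000 + 0.4154 + 0.6231 + 0.4637 + 0.3588 + 0.5520) = 1
P(0) × 3.4130 = 1
P(0) = 1/3.4130 = 0.2930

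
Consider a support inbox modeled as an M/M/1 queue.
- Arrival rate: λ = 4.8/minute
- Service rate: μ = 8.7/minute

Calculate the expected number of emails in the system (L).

ρ = λ/μ = 4.8/8.7 = 0.5517
For M/M/1: L = λ/(μ-λ)
L = 4.8/(8.7-4.8) = 4.8/3.90
L = 1.2308 emails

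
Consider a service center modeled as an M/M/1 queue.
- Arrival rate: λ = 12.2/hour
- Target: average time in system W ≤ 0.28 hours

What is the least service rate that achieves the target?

For M/M/1: W = 1/(μ-λ)
Need W ≤ 0.28, so 1/(μ-λ) ≤ 0.28
μ - λ ≥ 1/0.28 = 3.5714
μ ≥ 12.2 + 3.5714 = 15.7714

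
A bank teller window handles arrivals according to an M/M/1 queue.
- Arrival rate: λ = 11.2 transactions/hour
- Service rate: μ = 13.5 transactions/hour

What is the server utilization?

Server utilization: ρ = λ/μ
ρ = 11.2/13.5 = 0.8296
The server is busy 82.96% of the time.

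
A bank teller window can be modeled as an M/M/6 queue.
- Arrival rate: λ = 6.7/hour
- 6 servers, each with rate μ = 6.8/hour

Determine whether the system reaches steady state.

Stability requires ρ = λ/(cμ) < 1
ρ = 6.7/(6 × 6.8) = 6.7/40.80 = 0.1642
Since 0.1642 < 1, the system is STABLE.
The servers are busy 16.42% of the time.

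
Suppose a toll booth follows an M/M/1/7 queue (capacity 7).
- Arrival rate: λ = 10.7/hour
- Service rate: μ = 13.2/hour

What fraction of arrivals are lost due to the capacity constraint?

ρ = λ/μ = 10.7/13.2 = 0.8106
P₀ = (1-ρ)/(1-ρ^(K+1)) = (1-0.8106)/(1-0.8106^8) = 0.1894/0.8136 = 0.2328
P_K = P₀×ρ^K = 0.23279 × 0.8106^7 = 0.23279 × 0.22996 = 0.05353
Blocking probability = 5.35%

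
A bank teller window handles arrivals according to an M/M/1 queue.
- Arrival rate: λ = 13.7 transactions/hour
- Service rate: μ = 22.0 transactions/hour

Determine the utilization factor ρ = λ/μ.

Server utilization: ρ = λ/μ
ρ = 13.7/22.0 = 0.6227
The server is busy 62.27% of the time.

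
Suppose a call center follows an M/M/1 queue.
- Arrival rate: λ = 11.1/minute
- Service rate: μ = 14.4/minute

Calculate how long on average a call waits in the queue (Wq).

First, compute utilization: ρ = λ/μ = 11.1/14.4 = 0.7708
For M/M/1: Wq = λ/(μ(μ-λ))
Wq = 11.1/(14.4 × (14.4-11.1))
Wq = 11.1/(14.4 × 3.30)
Wq = 0.2336 minutes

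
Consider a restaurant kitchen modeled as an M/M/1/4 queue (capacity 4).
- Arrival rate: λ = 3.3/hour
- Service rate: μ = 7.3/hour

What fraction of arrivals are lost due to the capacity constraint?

ρ = λ/μ = 3.3/7.3 = 0.45205
P₀ = (1-ρ)/(1-ρ^(K+1)) = (1-0.45205)/(1-0.45205^5) = 0.5479/0.9811 = 0.5585
P_K = P₀×ρ^K = 0.5585 × 0.45205^4 = 0.5585 × 0.04176 = 0.02332
Blocking probability = 2.33%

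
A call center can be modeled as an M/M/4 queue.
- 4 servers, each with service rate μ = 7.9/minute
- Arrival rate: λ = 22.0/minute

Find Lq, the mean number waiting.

Traffic intensity: ρ = λ/(cμ) = 22.0/(4×7.9) = 0.6962
Since ρ = 0.6962 < 1, system is stable.
Offered load a = λ/μ = cρ = 22.0/7.9 = 2.7848
P₀ = [ Σₙ₌₀^3 aⁿ/n! + a^4/(4!(1-ρ)) ]⁻¹
Σ = a^0/0! + a^1/1! + a^2/2! + a^3/3! = 1.0000 + 2.7848 + 3.8776 + 3.5994 = 11.2618
a^4/(4!(1-ρ)) = 60.1426/(24 × 0.3038) = 8.2487
P₀ = 1/(11.2618 + 8.2487) = 0.05125
Lq = P₀·a^4·ρ / (4!(1-ρ)²) = 0.051254 × 60.1426 × 0.69620 / (24 × 0.092293) = 0.9689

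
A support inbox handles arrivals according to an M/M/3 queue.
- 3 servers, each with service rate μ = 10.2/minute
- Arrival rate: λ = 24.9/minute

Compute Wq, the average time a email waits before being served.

Traffic intensity: ρ = λ/(cμ) = 24.9/(3×10.2) = 0.8137
Since ρ = 0.8137 < 1, system is stable.
Offered load a = λ/μ = cρ = 24.9/10.2 = 2.4412
P₀ = [ Σₙ₌₀^2 aⁿ/n! + a^3/(3!(1-ρ)) ]⁻¹
Σ = a^0/0! + a^1/1! + a^2/2! = 1.00000 + 2.44118 + 2.97967 = 6.4208
a^3/(3!(1-ρ)) = 14.54781/(6 × 0.1862745) = 13.0165
P₀ = 1/(6.4208 + 13.0165) = 0.05145
Lq = P₀·a^3·ρ / (3!(1-ρ)²) = 0.051447 × 14.5478 × 0.81373 / (6 × 0.034698) = 2.9254
Wq = Lq/λ = 2.9254/24.9 = 0.1175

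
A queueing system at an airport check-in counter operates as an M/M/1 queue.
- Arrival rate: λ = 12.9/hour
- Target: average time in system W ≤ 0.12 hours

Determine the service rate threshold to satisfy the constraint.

For M/M/1: W = 1/(μ-λ)
Need W ≤ 0.12, so 1/(μ-λ) ≤ 0.12
μ - λ ≥ 1/0.12 = 8.3333
μ ≥ 12.9 + 8.3333 = 21.2333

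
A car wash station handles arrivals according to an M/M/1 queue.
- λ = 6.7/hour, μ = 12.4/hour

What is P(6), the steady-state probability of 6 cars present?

ρ = λ/μ = 6.7/12.4 = 0.5403
P(n) = (1-ρ)ρⁿ
P(6) = (1-0.5403) × 0.5403^6
P(6) = 0.4597 × 0.02488
P(6) = 0.01144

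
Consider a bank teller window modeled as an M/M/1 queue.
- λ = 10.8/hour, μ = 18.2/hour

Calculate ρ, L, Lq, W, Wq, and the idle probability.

Step 1: ρ = λ/μ = 10.8/18.2 = 0.5934
Step 2: L = λ/(μ-λ) = 10.8/7.40 = 1.4595
Step 3: Lq = λ²/(μ(μ-λ)) = 116.64/(18.2×7.40) = 0.8661
Step 4: W = 1/(μ-λ) = 1/7.40 = 0.13514
Step 5: Wq = λ/(μ(μ-λ)) = 10.8/(18.2×7.40) = 0.08019
Step 6: P(0) = 1-ρ = 0.4066
Verify: L = λW = 10.8×0.13514 = 1.4595 ✔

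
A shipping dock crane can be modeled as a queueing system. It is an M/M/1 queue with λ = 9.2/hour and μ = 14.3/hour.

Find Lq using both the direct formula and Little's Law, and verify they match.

Method 1 (direct): Lq = λ²/(μ(μ-λ)) = 84.64/(14.3 × 5.10) = 1.1606

Method 2 (Little's Law):
W = 1/(μ-λ) = 1/5.10 = 0.19608
Wq = W - 1/μ = 0.19608 - 0.069930 = 0.12615
Lq = λWq = 9.2 × 0.12615 = 1.1606 ✔ (matches Method 1)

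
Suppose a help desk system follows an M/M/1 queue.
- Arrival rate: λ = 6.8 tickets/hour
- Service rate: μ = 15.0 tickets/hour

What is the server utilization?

Server utilization: ρ = λ/μ
ρ = 6.8/15.0 = 0.4533
The server is busy 45.33% of the time.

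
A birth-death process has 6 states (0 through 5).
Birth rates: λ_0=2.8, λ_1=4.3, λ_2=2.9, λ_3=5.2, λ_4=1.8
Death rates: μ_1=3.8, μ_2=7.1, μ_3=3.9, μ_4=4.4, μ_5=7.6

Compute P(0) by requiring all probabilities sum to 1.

Ratios P(n)/P(0) = (λ₀···λₙ₋₁)/(μ₁···μₙ):
P(1)/P(0) = (2.8)/(3.8) = 0.7368
P(2)/P(0) = (2.8×4.3)/(3.8×7.1) = 0.4463
P(3)/P(0) = (2.8×4.3×2.9)/(3.8×7.1×3.9) = 0.3318
P(4)/P(0) = (2.8×4.3×2.9×5.2)/(3.8×7.1×3.9×4.4) = 0.3922
P(5)/P(0) = (2.8×4.3×2.9×5.2×1.8)/(3.8×7.1×3.9×4.4×7.6) = 0.09288

Normalization: ∑ P(n) = 1
P(0) × (1.0000 + 0.7368 + 0.4463 + 0.3318 + 0.3922 + 0.09288) = 1
P(0) × 3.0000 = 1
P(0) = 1/3.0000 = 0.3333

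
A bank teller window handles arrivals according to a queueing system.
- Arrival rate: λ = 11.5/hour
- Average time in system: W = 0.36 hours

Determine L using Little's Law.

Little's Law: L = λW
L = 11.5 × 0.36 = 4.1400 transactions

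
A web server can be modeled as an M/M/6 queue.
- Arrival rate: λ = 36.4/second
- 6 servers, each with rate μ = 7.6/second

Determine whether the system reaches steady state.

Stability requires ρ = λ/(cμ) < 1
ρ = 36.4/(6 × 7.6) = 36.4/45.60 = 0.7982
Since 0.7982 < 1, the system is STABLE.
The servers are busy 79.82% of the time.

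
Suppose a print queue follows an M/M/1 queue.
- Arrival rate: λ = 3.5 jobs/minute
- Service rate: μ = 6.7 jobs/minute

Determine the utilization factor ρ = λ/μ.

Server utilization: ρ = λ/μ
ρ = 3.5/6.7 = 0.5224
The server is busy 52.24% of the time.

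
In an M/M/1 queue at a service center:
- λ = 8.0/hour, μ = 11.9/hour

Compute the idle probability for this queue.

ρ = λ/μ = 8.0/11.9 = 0.6723
P(0) = 1 - ρ = 1 - 0.6723 = 0.3277
The server is idle 32.77% of the time.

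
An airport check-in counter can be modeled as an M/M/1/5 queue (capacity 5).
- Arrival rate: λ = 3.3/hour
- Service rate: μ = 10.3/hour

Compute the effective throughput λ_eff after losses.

ρ = λ/μ = 3.3/10.3 = 0.32039
P₀ = (1-ρ)/(1-ρ^(K+1)) = (1-0.32039)/(1-0.32039^6) = 0.6796/0.9989 = 0.6803
P_K = P₀×ρ^K = 0.6803 × 0.32039^5 = 0.6803 × 0.003376 = 0.002297
λ_eff = λ(1-P_K) = 3.3 × (1 - 0.002297) = 3.3 × 0.9977 = 3.2924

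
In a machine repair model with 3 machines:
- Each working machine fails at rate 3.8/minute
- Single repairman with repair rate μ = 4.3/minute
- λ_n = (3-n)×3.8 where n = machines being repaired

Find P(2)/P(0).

P(2)/P(0) = ∏_{i=0}^{2-1} λ_i/μ_{i+1}
= (3-0)×3.8/4.3 × (3-1)×3.8/4.3
= 4.6858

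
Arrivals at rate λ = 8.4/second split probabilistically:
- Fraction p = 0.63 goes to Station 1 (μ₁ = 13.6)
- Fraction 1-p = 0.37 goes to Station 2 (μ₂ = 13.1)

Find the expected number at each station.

Effective rates: λ₁ = 8.4×0.63 = 5.292, λ₂ = 8.4×0.37 = 3.108
Station 1: ρ₁ = 5.292/13.6 = 0.38912, L₁ = ρ₁/(1-ρ₁) = 0.38912/(1-0.38912) = 0.6370
Station 2: ρ₂ = 3.108/13.1 = 0.23725, L₂ = ρ₂/(1-ρ₂) = 0.23725/(1-0.23725) = 0.3110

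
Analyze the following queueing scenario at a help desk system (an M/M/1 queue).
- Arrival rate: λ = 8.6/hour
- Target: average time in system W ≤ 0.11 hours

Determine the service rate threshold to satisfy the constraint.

For M/M/1: W = 1/(μ-λ)
Need W ≤ 0.11, so 1/(μ-λ) ≤ 0.11
μ - λ ≥ 1/0.11 = 9.0909
μ ≥ 8.6 + 9.0909 = 17.6909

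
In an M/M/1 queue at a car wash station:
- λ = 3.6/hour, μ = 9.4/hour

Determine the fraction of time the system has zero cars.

ρ = λ/μ = 3.6/9.4 = 0.3830
P(0) = 1 - ρ = 1 - 0.3830 = 0.6170
The server is idle 61.70% of the time.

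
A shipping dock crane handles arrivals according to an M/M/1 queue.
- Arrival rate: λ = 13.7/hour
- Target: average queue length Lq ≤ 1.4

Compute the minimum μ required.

For M/M/1: Lq = λ²/(μ(μ-λ))
Need Lq ≤ 1.4, i.e. μ(μ-λ) ≥ λ²/1.4
μ² - 13.7μ - 187.69/1.4 ≥ 0  →  μ² - 13.7μ - 134.064286 ≥ 0
Quadratic formula (positive root): μ = [λ + √(λ² + 4×134.064286)]/2
Discriminant: 187.69 + 4×134.064286 = 723.9471, √723.9471 = 26.90627
μ ≥ (13.7 + 26.90627)/2 = 20.3031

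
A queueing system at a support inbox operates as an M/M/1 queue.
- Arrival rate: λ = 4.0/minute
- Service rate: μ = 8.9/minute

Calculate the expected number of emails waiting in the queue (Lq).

ρ = λ/μ = 4.0/8.9 = 0.4494
For M/M/1: Lq = λ²/(μ(μ-λ))
Lq = 16.00/(8.9 × 4.90)
Lq = 0.3669 emails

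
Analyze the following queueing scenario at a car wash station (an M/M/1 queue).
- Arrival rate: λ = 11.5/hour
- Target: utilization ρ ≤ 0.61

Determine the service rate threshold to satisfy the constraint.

ρ = λ/μ, so μ = λ/ρ
μ ≥ 11.5/0.61 = 18.8525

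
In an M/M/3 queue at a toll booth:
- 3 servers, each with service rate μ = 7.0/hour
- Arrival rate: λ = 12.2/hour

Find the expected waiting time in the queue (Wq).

Traffic intensity: ρ = λ/(cμ) = 12.2/(3×7.0) = 0.5810
Since ρ = 0.5810 < 1, system is stable.
Offered load a = λ/μ = cρ = 12.2/7.0 = 1.7429
P₀ = [ Σₙ₌₀^2 aⁿ/n! + a^3/(3!(1-ρ)) ]⁻¹
Σ = a^0/0! + a^1/1! + a^2/2! = 1.00000 + 1.74286 + 1.51878 = 4.2616
a^3/(3!(1-ρ)) = 5.2940/(6 × 0.41905) = 2.1056
P₀ = 1/(4.2616 + 2.1056) = 0.1571
Lq = P₀·a^3·ρ / (3!(1-ρ)²) = 0.157055 × 5.29402 × 0.580952 / (6 × 0.175601) = 0.4585
Wq = Lq/λ = 0.4585/12.2 = 0.03758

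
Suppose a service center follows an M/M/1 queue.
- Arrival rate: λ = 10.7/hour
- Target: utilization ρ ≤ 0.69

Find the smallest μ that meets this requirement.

ρ = λ/μ, so μ = λ/ρ
μ ≥ 10.7/0.69 = 15.5072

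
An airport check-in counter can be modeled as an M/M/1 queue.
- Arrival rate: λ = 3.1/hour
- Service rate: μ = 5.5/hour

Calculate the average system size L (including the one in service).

ρ = λ/μ = 3.1/5.5 = 0.5636
For M/M/1: L = λ/(μ-λ)
L = 3.1/(5.5-3.1) = 3.1/2.40
L = 1.2917 passengers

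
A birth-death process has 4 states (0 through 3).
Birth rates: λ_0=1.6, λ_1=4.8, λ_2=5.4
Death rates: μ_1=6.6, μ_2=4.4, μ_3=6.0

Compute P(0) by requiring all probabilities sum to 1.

Ratios P(n)/P(0) = (λ₀···λₙ₋₁)/(μ₁···μₙ):
P(1)/P(0) = (1.6)/(6.6) = 0.2424
P(2)/P(0) = (1.6×4.8)/(6.6×4.4) = 0.2645
P(3)/P(0) = (1.6×4.8×5.4)/(6.6×4.4×6.0) = 0.2380

Normalization: ∑ P(n) = 1
P(0) × (1.0000 + 0.2424 + 0.2645 + 0.2380) = 1
P(0) × 1.7449 = 1
P(0) = 1/1.7449 = 0.5731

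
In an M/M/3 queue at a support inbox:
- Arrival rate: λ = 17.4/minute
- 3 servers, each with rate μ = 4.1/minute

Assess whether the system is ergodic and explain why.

Stability requires ρ = λ/(cμ) < 1
ρ = 17.4/(3 × 4.1) = 17.4/12.30 = 1.4146
Since 1.4146 ≥ 1, the system is UNSTABLE.
Need c > λ/μ = 17.4/4.1 = 4.24.
Minimum servers needed: c = 5.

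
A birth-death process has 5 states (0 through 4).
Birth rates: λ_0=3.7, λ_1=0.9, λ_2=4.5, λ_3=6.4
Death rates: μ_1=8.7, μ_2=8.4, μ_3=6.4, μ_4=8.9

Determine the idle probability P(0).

Ratios P(n)/P(0) = (λ₀···λₙ₋₁)/(μ₁···μₙ):
P(1)/P(0) = (3.7)/(8.7) = 0.425287
P(2)/P(0) = (3.7×0.9)/(8.7×8.4) = 0.0455665
P(3)/P(0) = (3.7×0.9×4.5)/(8.7×8.4×6.4) = 0.0320389
P(4)/P(0) = (3.7×0.9×4.5×6.4)/(8.7×8.4×6.4×8.9) = 0.0230392

Normalization: ∑ P(n) = 1
P(0) × (1.00000 + 0.425287 + 0.0455665 + 0.0320389 + 0.0230392) = 1
P(0) × 1.52593 = 1
P(0) = 1/1.52593 = 0.6553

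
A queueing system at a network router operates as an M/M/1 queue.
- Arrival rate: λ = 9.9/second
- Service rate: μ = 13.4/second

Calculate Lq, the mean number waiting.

ρ = λ/μ = 9.9/13.4 = 0.7388
For M/M/1: Lq = λ²/(μ(μ-λ))
Lq = 98.01/(13.4 × 3.50)
Lq = 2.0898 packets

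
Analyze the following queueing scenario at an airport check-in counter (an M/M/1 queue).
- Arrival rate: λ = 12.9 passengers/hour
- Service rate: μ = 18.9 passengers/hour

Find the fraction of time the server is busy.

Server utilization: ρ = λ/μ
ρ = 12.9/18.9 = 0.6825
The server is busy 68.25% of the time.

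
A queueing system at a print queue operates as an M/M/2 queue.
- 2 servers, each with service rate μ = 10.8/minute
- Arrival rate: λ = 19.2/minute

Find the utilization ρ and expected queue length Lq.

Traffic intensity: ρ = λ/(cμ) = 19.2/(2×10.8) = 0.8889
Since ρ = 0.8889 < 1, system is stable.
Offered load a = λ/μ = cρ = 19.2/10.8 = 1.7778
P₀ = [ Σₙ₌₀^1 aⁿ/n! + a^2/(2!(1-ρ)) ]⁻¹
Σ = a^0/0! + a^1/1! = 1.0000 + 1.7778 = 2.7778
a^2/(2!(1-ρ)) = 3.16049/(2 × 0.111111) = 14.2222
P₀ = 1/(2.7778 + 14.2222) = 0.05882
Lq = P₀·a^2·ρ / (2!(1-ρ)²) = 0.0588235 × 3.16049 × 0.888889 / (2 × 0.0123457) = 6.6928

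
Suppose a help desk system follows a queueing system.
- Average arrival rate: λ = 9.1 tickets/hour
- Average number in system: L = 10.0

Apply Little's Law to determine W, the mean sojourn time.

Little's Law: L = λW, so W = L/λ
W = 10.0/9.1 = 1.0989 hours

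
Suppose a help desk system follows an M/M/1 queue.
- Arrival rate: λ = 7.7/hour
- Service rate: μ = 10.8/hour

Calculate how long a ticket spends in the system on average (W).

First, compute utilization: ρ = λ/μ = 7.7/10.8 = 0.7130
For M/M/1: W = 1/(μ-λ)
W = 1/(10.8-7.7) = 1/3.10
W = 0.3226 hours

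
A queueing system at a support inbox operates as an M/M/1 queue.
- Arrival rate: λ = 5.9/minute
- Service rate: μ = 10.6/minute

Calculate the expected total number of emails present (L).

ρ = λ/μ = 5.9/10.6 = 0.5566
For M/M/1: L = λ/(μ-λ)
L = 5.9/(10.6-5.9) = 5.9/4.70
L = 1.2553 emails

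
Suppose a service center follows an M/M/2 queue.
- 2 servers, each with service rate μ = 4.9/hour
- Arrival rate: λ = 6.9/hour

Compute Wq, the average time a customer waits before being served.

Traffic intensity: ρ = λ/(cμ) = 6.9/(2×4.9) = 0.7041
Since ρ = 0.7041 < 1, system is stable.
Offered load a = λ/μ = cρ = 6.9/4.9 = 1.4082
P₀ = [ Σₙ₌₀^1 aⁿ/n! + a^2/(2!(1-ρ)) ]⁻¹
Σ = a^0/0! + a^1/1! = 1.0000 + 1.4082 = 2.4082
a^2/(2!(1-ρ)) = 1.98292/(2 × 0.295918) = 3.3505
P₀ = 1/(2.4082 + 3.3505) = 0.1737
Lq = P₀·a^2·ρ / (2!(1-ρ)²) = 0.17365 × 1.9829 × 0.70408 / (2 × 0.087568) = 1.3843
Wq = Lq/λ = 1.3843/6.9 = 0.2006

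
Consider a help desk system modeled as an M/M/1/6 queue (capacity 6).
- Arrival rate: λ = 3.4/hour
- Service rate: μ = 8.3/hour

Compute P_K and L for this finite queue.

ρ = λ/μ = 3.4/8.3 = 0.40964
P₀ = (1-ρ)/(1-ρ^(K+1)) = (1-0.40964)/(1-0.40964^7) = 0.5904/0.9981 = 0.5915
P_K = P₀×ρ^K = 0.5915 × 0.40964^6 = 0.5915 × 0.004725 = 0.002795
Blocking probability P_6 = 0.002795 (0.28%)
L = ρ[1 - (K+1)ρ^K + Kρ^(K+1)] / [(1-ρ)(1-ρ^(K+1))]
L = 0.40964 × (1 - 7×0.004725 + 6×0.001936) / ((1 - 0.40964) × (1 - 0.001936)) = 0.6803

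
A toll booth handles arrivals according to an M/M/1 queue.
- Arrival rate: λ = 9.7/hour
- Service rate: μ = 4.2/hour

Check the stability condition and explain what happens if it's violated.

Stability requires ρ = λ/(cμ) < 1
ρ = 9.7/(1 × 4.2) = 9.7/4.20 = 2.3095
Since 2.3095 ≥ 1, the system is UNSTABLE.
Queue grows without bound. Need μ > λ = 9.7.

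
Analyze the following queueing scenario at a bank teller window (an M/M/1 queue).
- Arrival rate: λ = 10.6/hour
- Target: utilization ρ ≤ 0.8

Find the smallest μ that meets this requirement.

ρ = λ/μ, so μ = λ/ρ
μ ≥ 10.6/0.8 = 13.2500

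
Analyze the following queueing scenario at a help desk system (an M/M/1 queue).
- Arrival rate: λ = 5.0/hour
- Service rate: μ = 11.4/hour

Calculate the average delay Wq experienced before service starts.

First, compute utilization: ρ = λ/μ = 5.0/11.4 = 0.4386
For M/M/1: Wq = λ/(μ(μ-λ))
Wq = 5.0/(11.4 × (11.4-5.0))
Wq = 5.0/(11.4 × 6.40)
Wq = 0.06853 hours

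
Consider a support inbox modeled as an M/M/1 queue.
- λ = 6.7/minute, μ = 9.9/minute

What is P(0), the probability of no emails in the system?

ρ = λ/μ = 6.7/9.9 = 0.6768
P(0) = 1 - ρ = 1 - 0.6768 = 0.3232
The server is idle 32.32% of the time.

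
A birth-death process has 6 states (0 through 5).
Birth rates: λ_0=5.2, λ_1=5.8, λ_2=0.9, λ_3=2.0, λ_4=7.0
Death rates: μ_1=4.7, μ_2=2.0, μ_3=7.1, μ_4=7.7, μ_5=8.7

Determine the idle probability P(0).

Ratios P(n)/P(0) = (λ₀···λₙ₋₁)/(μ₁···μₙ):
P(1)/P(0) = (5.2)/(4.7) = 1.1064
P(2)/P(0) = (5.2×5.8)/(4.7×2.0) = 3.2085
P(3)/P(0) = (5.2×5.8×0.9)/(4.7×2.0×7.1) = 0.4067
P(4)/P(0) = (5.2×5.8×0.9×2.0)/(4.7×2.0×7.1×7.7) = 0.1056
P(5)/P(0) = (5.2×5.8×0.9×2.0×7.0)/(4.7×2.0×7.1×7.7×8.7) = 0.08500

Normalization: ∑ P(n) = 1
P(0) × (1.0000 + 1.1064 + 3.2085 + 0.4067 + 0.1056 + 0.08500) = 1
P(0) × 5.9122 = 1
P(0) = 1/5.9122 = 0.1691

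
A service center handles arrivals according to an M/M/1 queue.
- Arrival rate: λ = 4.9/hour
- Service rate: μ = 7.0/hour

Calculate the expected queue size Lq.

ρ = λ/μ = 4.9/7.0 = 0.7000
For M/M/1: Lq = λ²/(μ(μ-λ))
Lq = 24.01/(7.0 × 2.10)
Lq = 1.6333 customers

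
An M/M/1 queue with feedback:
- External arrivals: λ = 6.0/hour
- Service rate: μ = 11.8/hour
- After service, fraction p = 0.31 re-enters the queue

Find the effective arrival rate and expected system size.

Effective arrival rate: λ_eff = λ/(1-p) = 6.0/(1-0.31) = 6.0/0.69 = 8.6957
ρ = λ_eff/μ = 8.6957/11.8 = 0.73692
L = ρ/(1-ρ) = 0.73692/(1-0.73692) = 2.8011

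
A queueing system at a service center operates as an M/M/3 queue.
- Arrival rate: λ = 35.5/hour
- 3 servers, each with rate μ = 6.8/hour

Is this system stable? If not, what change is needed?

Stability requires ρ = λ/(cμ) < 1
ρ = 35.5/(3 × 6.8) = 35.5/20.40 = 1.7402
Since 1.7402 ≥ 1, the system is UNSTABLE.
Need c > λ/μ = 35.5/6.8 = 5.22.
Minimum servers needed: c = 6.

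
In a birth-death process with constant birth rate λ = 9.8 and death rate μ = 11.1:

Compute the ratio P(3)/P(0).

For constant rates: P(n)/P(0) = (λ/μ)^n
P(3)/P(0) = (9.8/11.1)^3 = 0.8829^3 = 0.6882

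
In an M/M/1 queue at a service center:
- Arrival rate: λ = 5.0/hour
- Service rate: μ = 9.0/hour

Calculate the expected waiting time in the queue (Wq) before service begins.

First, compute utilization: ρ = λ/μ = 5.0/9.0 = 0.5556
For M/M/1: Wq = λ/(μ(μ-λ))
Wq = 5.0/(9.0 × (9.0-5.0))
Wq = 5.0/(9.0 × 4.00)
Wq = 0.1389 hours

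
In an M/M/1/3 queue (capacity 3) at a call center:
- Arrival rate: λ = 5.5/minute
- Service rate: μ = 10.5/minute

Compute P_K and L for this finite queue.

ρ = λ/μ = 5.5/10.5 = 0.52381
P₀ = (1-ρ)/(1-ρ^(K+1)) = (1-0.52381)/(1-0.52381^4) = 0.4762/0.9247 = 0.5150
P_K = P₀×ρ^K = 0.5150 × 0.52381^3 = 0.5150 × 0.1437 = 0.07401
Blocking probability P_3 = 0.07401 (7.40%)
L = ρ[1 - (K+1)ρ^K + Kρ^(K+1)] / [(1-ρ)(1-ρ^(K+1))]
L = 0.52381 × (1 - 4×0.1437 + 3×0.07528) / ((1 - 0.52381) × (1 - 0.07528)) = 0.7744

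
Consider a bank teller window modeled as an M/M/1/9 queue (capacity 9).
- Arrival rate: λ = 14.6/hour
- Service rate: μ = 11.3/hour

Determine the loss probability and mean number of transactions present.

ρ = λ/μ = 14.6/11.3 = 1.29204
P₀ = (1-ρ)/(1-ρ^(K+1)) = (1-1.29204)/(1-1.29204^10) = -0.2920/-11.9646 = 0.02441
P_K = P₀×ρ^K = 0.02441 × 1.29204^9 = 0.02441 × 10.0342 = 0.2449
Blocking probability P_9 = 0.2449 (24.49%)
L = ρ[1 - (K+1)ρ^K + Kρ^(K+1)] / [(1-ρ)(1-ρ^(K+1))]
L = 1.29204 × (1 - 10×10.0342 + 9×12.9646) / ((1 - 1.29204) × (1 - 12.9646)) = 6.4116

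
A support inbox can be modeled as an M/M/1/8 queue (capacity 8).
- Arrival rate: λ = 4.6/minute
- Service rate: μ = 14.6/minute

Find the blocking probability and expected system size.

ρ = λ/μ = 4.6/14.6 = 0.31507
P₀ = (1-ρ)/(1-ρ^(K+1)) = (1-0.31507)/(1-0.31507^9) = 0.68493/0.99997 = 0.6850
P_K = P₀×ρ^K = 0.68495 × 0.31507^8 = 0.68495 × 0.000097108 = 0.00006651
Blocking probability P_8 = 0.00006651 (0.006651%)
L = ρ[1 - (K+1)ρ^K + Kρ^(K+1)] / [(1-ρ)(1-ρ^(K+1))]
L = 0.31507 × (1 - 9×0.00009711 + 8×0.00003060) / ((1 - 0.31507) × (1 - 0.00003060)) = 0.4597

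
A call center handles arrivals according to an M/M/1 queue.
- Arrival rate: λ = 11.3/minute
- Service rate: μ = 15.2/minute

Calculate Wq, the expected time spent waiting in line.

First, compute utilization: ρ = λ/μ = 11.3/15.2 = 0.7434
For M/M/1: Wq = λ/(μ(μ-λ))
Wq = 11.3/(15.2 × (15.2-11.3))
Wq = 11.3/(15.2 × 3.90)
Wq = 0.1906 minutes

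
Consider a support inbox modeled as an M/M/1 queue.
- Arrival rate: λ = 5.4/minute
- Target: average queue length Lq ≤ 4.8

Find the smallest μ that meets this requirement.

For M/M/1: Lq = λ²/(μ(μ-λ))
Need Lq ≤ 4.8, i.e. μ(μ-λ) ≥ λ²/4.8
μ² - 5.4μ - 29.16/4.8 ≥ 0  →  μ² - 5.4μ - 6.0750 ≥ 0
Quadratic formula (positive root): μ = [λ + √(λ² + 4×6.0750)]/2
Discriminant: 29.16 + 4×6.0750 = 53.4600, √53.4600 = 7.3116
μ ≥ (5.4 + 7.3116)/2 = 6.3558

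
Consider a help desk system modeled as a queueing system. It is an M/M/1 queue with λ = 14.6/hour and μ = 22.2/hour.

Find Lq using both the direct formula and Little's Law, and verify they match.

Method 1 (direct): Lq = λ²/(μ(μ-λ)) = 213.16/(22.2 × 7.60) = 1.2634

Method 2 (Little's Law):
W = 1/(μ-λ) = 1/7.60 = 0.131579
Wq = W - 1/μ = 0.131579 - 0.0450450 = 0.086534
Lq = λWq = 14.6 × 0.086534 = 1.2634 ✔ (matches Method 1)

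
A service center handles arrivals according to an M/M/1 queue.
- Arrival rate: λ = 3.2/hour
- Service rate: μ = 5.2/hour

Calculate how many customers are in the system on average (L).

ρ = λ/μ = 3.2/5.2 = 0.6154
For M/M/1: L = λ/(μ-λ)
L = 3.2/(5.2-3.2) = 3.2/2.00
L = 1.6000 customers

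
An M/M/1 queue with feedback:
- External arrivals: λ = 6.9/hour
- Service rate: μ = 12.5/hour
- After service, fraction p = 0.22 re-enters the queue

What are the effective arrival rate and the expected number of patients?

Effective arrival rate: λ_eff = λ/(1-p) = 6.9/(1-0.22) = 6.9/0.78 = 8.8462
ρ = λ_eff/μ = 8.8462/12.5 = 0.7077
L = ρ/(1-ρ) = 0.7077/(1-0.7077) = 2.4211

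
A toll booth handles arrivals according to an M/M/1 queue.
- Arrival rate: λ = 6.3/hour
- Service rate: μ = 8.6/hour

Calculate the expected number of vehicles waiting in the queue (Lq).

ρ = λ/μ = 6.3/8.6 = 0.7326
For M/M/1: Lq = λ²/(μ(μ-λ))
Lq = 39.69/(8.6 × 2.30)
Lq = 2.0066 vehicles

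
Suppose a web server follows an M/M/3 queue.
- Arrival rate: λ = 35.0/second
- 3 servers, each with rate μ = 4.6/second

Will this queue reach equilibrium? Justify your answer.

Stability requires ρ = λ/(cμ) < 1
ρ = 35.0/(3 × 4.6) = 35.0/13.80 = 2.5362
Since 2.5362 ≥ 1, the system is UNSTABLE.
Need c > λ/μ = 35.0/4.6 = 7.61.
Minimum servers needed: c = 8.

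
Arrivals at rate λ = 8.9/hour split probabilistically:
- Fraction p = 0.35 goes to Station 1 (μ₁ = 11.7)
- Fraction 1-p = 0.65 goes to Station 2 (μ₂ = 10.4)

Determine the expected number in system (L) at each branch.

Effective rates: λ₁ = 8.9×0.35 = 3.115, λ₂ = 8.9×0.65 = 5.785
Station 1: ρ₁ = 3.115/11.7 = 0.2662, L₁ = ρ₁/(1-ρ₁) = 0.2662/(1-0.2662) = 0.3628
Station 2: ρ₂ = 5.785/10.4 = 0.55625, L₂ = ρ₂/(1-ρ₂) = 0.55625/(1-0.55625) = 1.2535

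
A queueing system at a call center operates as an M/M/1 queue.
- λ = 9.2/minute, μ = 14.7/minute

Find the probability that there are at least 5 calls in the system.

ρ = λ/μ = 9.2/14.7 = 0.62585
P(N ≥ n) = ρⁿ
P(N ≥ 5) = 0.62585^5
P(N ≥ 5) = 0.09602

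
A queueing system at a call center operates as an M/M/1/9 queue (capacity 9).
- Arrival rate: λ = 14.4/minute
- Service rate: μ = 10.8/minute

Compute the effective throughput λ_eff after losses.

ρ = λ/μ = 14.4/10.8 = 1.33333
P₀ = (1-ρ)/(1-ρ^(K+1)) = (1-1.33333)/(1-1.33333^10) = -0.3333/-16.7573 = 0.01989
P_K = P₀×ρ^K = 0.01989 × 1.33333^9 = 0.01989 × 13.3180 = 0.2649
λ_eff = λ(1-P_K) = 14.4 × (1 - 0.26492) = 14.4 × 0.73508 = 10.5852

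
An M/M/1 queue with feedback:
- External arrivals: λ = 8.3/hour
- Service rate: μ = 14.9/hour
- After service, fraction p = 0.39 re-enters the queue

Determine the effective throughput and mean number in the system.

Effective arrival rate: λ_eff = λ/(1-p) = 8.3/(1-0.39) = 8.3/0.61 = 13.6065574
ρ = λ_eff/μ = 13.6065574/14.9 = 0.9131918
L = ρ/(1-ρ) = 0.9131918/(1-0.9131918) = 10.5196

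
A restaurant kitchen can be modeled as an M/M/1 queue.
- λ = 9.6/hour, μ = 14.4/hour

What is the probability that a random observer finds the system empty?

ρ = λ/μ = 9.6/14.4 = 0.6667
P(0) = 1 - ρ = 1 - 0.6667 = 0.3333
The server is idle 33.33% of the time.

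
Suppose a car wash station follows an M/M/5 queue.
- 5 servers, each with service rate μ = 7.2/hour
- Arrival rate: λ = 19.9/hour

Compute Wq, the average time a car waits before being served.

Traffic intensity: ρ = λ/(cμ) = 19.9/(5×7.2) = 0.5528
Since ρ = 0.5528 < 1, system is stable.
Offered load a = λ/μ = cρ = 19.9/7.2 = 2.7639
P₀ = [ Σₙ₌₀^4 aⁿ/n! + a^5/(5!(1-ρ)) ]⁻¹
Σ = a^0/0! + a^1/1! + a^2/2! + a^3/3! + a^4/4! = 1.0000 + 2.7639 + 3.8195 + 3.5189 + 2.4315 = 13.5338
a^5/(5!(1-ρ)) = 161.2883/(120 × 0.44722) = 3.0054
P₀ = 1/(13.5338 + 3.0054) = 0.06046
Lq = P₀·a^5·ρ / (5!(1-ρ)²) = 0.06046 × 161.2883 × 0.5528 / (120 × 0.2000) = 0.2246
Wq = Lq/λ = 0.2246/19.9 = 0.01129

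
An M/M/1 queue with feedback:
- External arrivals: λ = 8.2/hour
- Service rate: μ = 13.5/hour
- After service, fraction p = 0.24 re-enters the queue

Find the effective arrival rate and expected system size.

Effective arrival rate: λ_eff = λ/(1-p) = 8.2/(1-0.24) = 8.2/0.76 = 10.7895
ρ = λ_eff/μ = 10.7895/13.5 = 0.79922
L = ρ/(1-ρ) = 0.79922/(1-0.79922) = 3.9806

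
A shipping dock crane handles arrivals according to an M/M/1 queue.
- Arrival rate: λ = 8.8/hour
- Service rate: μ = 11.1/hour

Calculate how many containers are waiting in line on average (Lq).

ρ = λ/μ = 8.8/11.1 = 0.7928
For M/M/1: Lq = λ²/(μ(μ-λ))
Lq = 77.44/(11.1 × 2.30)
Lq = 3.0333 containers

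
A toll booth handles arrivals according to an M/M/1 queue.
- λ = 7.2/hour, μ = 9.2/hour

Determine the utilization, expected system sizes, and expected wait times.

Step 1: ρ = λ/μ = 7.2/9.2 = 0.7826
Step 2: L = λ/(μ-λ) = 7.2/2.00 = 3.6000
Step 3: Lq = λ²/(μ(μ-λ)) = 51.84/(9.2×2.00) = 2.8174
Step 4: W = 1/(μ-λ) = 1/2.00 = 0.5000
Step 5: Wq = λ/(μ(μ-λ)) = 7.2/(9.2×2.00) = 0.3913
Step 6: P(0) = 1-ρ = 0.2174
Verify: L = λW = 7.2×0.5000 = 3.6000 ✔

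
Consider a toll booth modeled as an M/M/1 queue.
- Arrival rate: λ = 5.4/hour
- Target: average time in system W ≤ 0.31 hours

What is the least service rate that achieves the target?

For M/M/1: W = 1/(μ-λ)
Need W ≤ 0.31, so 1/(μ-λ) ≤ 0.31
μ - λ ≥ 1/0.31 = 3.2258
μ ≥ 5.4 + 3.2258 = 8.6258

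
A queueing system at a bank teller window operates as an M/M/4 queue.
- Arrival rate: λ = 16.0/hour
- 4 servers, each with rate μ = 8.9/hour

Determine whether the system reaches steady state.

Stability requires ρ = λ/(cμ) < 1
ρ = 16.0/(4 × 8.9) = 16.0/35.60 = 0.4494
Since 0.4494 < 1, the system is STABLE.
The servers are busy 44.94% of the time.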